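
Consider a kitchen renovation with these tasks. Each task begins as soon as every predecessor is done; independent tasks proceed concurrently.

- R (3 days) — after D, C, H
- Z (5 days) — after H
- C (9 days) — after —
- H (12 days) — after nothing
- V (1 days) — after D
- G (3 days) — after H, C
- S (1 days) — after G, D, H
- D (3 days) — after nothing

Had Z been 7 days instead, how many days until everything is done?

19

As given, the longest chain is H→Z = 12+5 = 17, so the finish is 17 days.
Z is on the critical path; changing it to 7 makes that path 19 days.
That remains the longest chain; total 19 days.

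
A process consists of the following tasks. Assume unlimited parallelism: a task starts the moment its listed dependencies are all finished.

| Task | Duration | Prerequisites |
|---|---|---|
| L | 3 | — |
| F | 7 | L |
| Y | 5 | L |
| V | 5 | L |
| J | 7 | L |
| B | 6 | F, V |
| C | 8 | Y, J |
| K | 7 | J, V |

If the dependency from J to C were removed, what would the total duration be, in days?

Before: longest chain L→J→C = 3+7+8 = 18, finish 18.
Without J→C, C's earliest start moves from 10 to 8.
The longest chain is now L→J→K = 3+7+7 = 17, so the schedule takes 17 days.

17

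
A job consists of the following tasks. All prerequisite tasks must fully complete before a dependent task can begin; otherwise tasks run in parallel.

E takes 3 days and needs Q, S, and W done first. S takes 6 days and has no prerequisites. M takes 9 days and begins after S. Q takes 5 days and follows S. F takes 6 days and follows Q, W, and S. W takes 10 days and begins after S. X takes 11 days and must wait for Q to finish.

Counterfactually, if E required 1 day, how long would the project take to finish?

22

Actual critical path: S→Q→X = 6+5+11 = 22 ⇒ 22 days.
The longest path through E is only 19 days, so E has float 3.
No other chain overtakes it, so the finish is 22 days.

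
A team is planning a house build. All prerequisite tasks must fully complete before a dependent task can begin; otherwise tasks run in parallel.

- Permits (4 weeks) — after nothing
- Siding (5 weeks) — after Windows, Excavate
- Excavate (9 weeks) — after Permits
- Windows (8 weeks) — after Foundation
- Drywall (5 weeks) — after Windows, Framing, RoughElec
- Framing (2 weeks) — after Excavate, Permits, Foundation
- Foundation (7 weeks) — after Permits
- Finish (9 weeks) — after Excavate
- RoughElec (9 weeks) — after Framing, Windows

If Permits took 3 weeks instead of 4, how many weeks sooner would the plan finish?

The binding path is Permits→Foundation→Windows→RoughElec→Drywall = 4+7+8+9+5 = 33; finish at 33 weeks.
Since Permits is critical, the -1 change carries straight to that chain (now 32 weeks).
That remains the longest chain; total 32 weeks.
Change in finish: 32 − 33 = -1 weeks.

1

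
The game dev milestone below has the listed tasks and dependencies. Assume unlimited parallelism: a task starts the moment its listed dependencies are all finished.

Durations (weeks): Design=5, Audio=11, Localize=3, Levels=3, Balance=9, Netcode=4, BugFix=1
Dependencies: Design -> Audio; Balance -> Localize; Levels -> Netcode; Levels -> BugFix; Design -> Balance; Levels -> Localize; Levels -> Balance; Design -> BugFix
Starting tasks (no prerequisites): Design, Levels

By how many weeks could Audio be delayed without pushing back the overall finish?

Design→Balance→Localize = 5+9+3 = 17 sets the makespan at 17 weeks.
Audio finishes as early as 16 and must finish by 17.
Slack of Audio = 6 − 5 = 1 week.

1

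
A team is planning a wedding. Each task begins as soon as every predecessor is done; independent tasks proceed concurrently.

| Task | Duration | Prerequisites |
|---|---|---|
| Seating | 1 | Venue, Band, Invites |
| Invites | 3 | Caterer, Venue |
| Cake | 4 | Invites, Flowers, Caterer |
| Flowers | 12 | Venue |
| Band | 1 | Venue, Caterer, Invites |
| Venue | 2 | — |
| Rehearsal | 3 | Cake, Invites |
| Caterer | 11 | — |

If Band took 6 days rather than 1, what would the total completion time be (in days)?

21

Actual critical path: Venue→Flowers→Cake→Rehearsal = 2+12+4+3 = 21 ⇒ 21 days.
Band is off the critical path — its longest chain is 16 days, giving 5 of slack.
The critical path is still Venue→Flowers→Cake→Rehearsal; finish is now 21 days.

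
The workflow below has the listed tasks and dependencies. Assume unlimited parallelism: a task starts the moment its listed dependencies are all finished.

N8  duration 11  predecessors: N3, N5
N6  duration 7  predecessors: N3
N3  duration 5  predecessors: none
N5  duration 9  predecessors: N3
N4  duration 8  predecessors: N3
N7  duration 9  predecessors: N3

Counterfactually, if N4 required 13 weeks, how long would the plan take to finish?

25

Baseline: N3→N5→N8 = 5+9+11 = 25 → 25 weeks.
N4 is off the critical path — its longest chain is 13 weeks, giving 12 of slack.
The critical path is still N3→N5→N8; finish is now 25 weeks.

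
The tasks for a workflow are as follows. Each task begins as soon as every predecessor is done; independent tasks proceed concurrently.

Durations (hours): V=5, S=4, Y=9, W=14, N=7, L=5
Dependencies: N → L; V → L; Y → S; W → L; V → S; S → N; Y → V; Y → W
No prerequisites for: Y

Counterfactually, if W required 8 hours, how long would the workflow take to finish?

As given, the longest chain is Y→V→S→N→L = 9+5+4+7+5 = 30, so the finish is 30 hours.
The longest path through W is only 28 hours, so W has float 2.
That remains the longest chain; total 30 hours.

30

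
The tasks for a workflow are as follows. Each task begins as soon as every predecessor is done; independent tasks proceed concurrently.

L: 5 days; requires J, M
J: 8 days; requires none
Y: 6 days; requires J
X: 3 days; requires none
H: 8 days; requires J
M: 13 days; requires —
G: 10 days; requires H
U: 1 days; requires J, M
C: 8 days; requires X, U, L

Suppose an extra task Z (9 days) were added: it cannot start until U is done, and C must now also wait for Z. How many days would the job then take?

31

Originally the job takes 26 days.
With Z inserted, C now waits for max(X, U, L, Z).
New critical path: M→U→Z→C = 13+1+9+8 = 31 ⇒ 31 days.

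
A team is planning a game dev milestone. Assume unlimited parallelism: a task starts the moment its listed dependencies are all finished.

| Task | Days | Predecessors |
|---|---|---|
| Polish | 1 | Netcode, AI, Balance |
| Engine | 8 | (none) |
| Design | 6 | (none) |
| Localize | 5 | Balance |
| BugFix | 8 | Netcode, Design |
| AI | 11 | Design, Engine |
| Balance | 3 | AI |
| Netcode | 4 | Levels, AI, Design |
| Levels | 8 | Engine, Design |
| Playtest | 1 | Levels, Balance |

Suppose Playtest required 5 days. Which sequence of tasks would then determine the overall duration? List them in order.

Critical path before the change: Engine→AI→Netcode→BugFix = 8+11+4+8 = 31 giving 31 days.
The longest path through Playtest is only 23 days, so Playtest has float 8.
The critical path is still Engine→AI→Netcode→BugFix; finish is now 31 days.

Engine, AI, Netcode, BugFix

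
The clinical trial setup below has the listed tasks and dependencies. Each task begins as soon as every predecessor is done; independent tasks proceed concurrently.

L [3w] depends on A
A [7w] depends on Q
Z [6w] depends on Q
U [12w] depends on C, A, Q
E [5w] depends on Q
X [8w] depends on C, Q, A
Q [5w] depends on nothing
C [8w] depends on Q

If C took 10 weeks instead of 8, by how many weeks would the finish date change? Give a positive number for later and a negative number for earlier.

The binding path is Q→C→U = 5+8+12 = 25; finish at 25 weeks.
Since C is critical, the +2 change carries straight to that chain (now 27 weeks).
The critical path is still Q→C→U; finish is now 27 weeks.
Change in finish: 27 − 25 = +2 weeks.

2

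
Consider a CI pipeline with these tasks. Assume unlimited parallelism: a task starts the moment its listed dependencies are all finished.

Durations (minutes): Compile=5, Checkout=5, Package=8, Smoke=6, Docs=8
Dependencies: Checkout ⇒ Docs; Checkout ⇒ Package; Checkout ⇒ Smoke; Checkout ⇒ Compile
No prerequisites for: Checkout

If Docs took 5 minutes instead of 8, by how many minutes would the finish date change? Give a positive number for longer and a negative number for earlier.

0

Actual critical path: Checkout→Docs = 5+8 = 13 ⇒ 13 minutes.
Docs lies on that path, so at 5 minutes the path becomes 10 minutes.
New critical path: Checkout→Package = 5+8 = 13 ⇒ 13 minutes.
Change in finish: 13 − 13 = +0 minutes.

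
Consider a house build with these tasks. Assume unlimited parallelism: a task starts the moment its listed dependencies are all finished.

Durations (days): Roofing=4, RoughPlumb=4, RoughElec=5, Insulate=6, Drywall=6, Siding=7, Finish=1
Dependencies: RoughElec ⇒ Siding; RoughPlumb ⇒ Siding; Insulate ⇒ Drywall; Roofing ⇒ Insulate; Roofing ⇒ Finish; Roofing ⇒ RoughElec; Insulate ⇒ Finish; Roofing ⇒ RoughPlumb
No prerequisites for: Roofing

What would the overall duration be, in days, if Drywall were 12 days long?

22

Baseline: Roofing→Insulate→Drywall = 4+6+6 = 16 → 16 days.
Drywall is on the critical path; changing it to 12 makes that path 22 days.
That remains the longest chain; total 22 days.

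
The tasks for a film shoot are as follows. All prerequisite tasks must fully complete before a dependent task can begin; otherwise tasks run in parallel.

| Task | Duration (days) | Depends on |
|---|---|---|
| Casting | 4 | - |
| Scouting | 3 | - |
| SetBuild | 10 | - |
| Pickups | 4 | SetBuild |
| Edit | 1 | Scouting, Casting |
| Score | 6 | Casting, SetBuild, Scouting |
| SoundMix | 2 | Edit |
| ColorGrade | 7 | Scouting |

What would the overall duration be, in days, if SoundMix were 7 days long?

16

As given, the longest chain is SetBuild→Score = 10+6 = 16, so the finish is 16 days.
SoundMix is off the critical path — its longest chain is 7 days, giving 9 of slack.
No other chain overtakes it, so the finish is 16 days.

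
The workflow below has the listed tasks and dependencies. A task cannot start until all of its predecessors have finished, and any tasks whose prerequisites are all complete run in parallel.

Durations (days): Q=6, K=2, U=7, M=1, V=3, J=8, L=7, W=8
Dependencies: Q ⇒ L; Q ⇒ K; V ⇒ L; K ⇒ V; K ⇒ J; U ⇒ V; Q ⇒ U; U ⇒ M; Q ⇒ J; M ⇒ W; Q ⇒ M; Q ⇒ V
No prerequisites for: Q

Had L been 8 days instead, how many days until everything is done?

Baseline: Q→U→V→L = 6+7+3+7 = 23 → 23 days.
L lies on that path, so at 8 days the path becomes 24 days.
That remains the longest chain; total 24 days.

24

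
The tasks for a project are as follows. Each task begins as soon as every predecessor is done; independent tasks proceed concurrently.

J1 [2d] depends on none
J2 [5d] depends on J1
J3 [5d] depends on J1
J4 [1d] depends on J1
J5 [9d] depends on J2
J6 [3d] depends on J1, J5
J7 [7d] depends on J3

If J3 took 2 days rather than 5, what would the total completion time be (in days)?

As given, the longest chain is J1→J2→J5→J6 = 2+5+9+3 = 19, so the finish is 19 days.
J3 has 5 days of float (longest path through it is 14).
No other chain overtakes it, so the finish is 19 days.

19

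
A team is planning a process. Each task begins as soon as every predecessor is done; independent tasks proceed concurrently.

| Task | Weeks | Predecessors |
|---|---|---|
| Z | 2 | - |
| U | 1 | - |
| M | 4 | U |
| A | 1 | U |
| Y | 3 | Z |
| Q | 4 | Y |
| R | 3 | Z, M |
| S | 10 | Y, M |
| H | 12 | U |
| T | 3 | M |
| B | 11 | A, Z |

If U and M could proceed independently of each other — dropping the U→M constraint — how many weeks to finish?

Original critical path: Z→Y→S = 2+3+10 = 15 ⇒ 15 weeks.
Without U→M, M's earliest start moves from 1 to 0.
After: Z→Y→S = 2+3+10 = 15 → 15 weeks.

15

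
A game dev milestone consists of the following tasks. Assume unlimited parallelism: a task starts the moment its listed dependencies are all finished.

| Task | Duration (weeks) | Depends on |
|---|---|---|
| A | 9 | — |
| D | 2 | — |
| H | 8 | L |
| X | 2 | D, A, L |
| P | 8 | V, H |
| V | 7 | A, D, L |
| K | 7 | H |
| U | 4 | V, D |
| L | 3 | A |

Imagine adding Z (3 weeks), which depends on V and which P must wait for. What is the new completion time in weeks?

Originally the job takes 28 weeks.
With Z inserted, P now waits for max(V, H, Z).
New critical path: A→L→V→Z→P = 9+3+7+3+8 = 30 ⇒ 30 weeks.

30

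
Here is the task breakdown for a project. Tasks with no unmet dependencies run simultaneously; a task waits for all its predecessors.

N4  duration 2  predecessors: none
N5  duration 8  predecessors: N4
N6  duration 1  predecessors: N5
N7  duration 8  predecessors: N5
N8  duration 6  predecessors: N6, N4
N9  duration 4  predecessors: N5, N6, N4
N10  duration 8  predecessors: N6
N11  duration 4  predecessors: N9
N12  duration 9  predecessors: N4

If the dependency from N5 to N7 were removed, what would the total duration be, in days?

Original critical path: N4→N5→N6→N9→N11 = 2+8+1+4+4 = 19 ⇒ 19 days.
Without N5→N7, N7's earliest start moves from 10 to 0.
After: N4→N5→N6→N9→N11 = 2+8+1+4+4 = 19 → 19 days.

19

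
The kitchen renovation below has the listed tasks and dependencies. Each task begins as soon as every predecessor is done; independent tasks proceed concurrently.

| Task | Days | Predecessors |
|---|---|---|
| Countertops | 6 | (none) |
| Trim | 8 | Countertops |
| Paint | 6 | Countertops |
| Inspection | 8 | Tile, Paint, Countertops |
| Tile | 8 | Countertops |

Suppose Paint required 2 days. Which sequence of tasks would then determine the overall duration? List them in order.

Countertops, Tile, Inspection

As given, the longest chain is Countertops→Tile→Inspection = 6+8+8 = 22, so the finish is 22 days.
Paint has 2 days of float (longest path through it is 20).
The critical path is still Countertops→Tile→Inspection; finish is now 22 days.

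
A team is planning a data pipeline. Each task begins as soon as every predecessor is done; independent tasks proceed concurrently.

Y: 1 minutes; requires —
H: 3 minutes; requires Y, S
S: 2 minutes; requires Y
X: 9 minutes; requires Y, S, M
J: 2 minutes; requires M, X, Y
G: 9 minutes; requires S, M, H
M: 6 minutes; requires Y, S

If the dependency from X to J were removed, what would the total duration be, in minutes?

18

With the dependency in place, Y→S→M→X→J = 1+2+6+9+2 = 20 sets the finish at 20 minutes.
Without X→J, J's earliest start moves from 18 to 9.
The longest chain is now Y→S→M→G = 1+2+6+9 = 18, so the job takes 18 minutes.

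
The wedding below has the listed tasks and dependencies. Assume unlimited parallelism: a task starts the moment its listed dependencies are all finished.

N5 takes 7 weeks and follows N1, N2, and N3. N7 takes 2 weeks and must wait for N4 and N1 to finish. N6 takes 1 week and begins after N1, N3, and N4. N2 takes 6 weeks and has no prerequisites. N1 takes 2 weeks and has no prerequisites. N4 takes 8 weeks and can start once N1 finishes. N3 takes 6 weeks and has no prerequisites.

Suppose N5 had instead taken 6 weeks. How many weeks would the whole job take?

The binding path is N2→N5 = 6+7 = 13; finish at 13 weeks.
Since N5 is critical, the -1 change carries straight to that chain (now 12 weeks).
Now N1→N4→N7 = 2+8+2 = 12 is longest, so the finish becomes 12 weeks.

12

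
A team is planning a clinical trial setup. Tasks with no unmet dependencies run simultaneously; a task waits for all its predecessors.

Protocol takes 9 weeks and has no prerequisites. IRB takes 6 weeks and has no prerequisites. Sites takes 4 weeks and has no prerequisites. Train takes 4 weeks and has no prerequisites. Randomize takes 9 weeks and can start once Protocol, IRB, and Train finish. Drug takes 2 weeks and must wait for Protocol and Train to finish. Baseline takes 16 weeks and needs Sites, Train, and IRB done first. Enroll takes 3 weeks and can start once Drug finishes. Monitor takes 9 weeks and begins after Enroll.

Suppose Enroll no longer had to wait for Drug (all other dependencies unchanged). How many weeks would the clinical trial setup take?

22

With the dependency in place, Protocol→Drug→Enroll→Monitor = 9+2+3+9 = 23 sets the finish at 23 weeks.
Without Drug→Enroll, Enroll's earliest start moves from 11 to 0.
New critical path: IRB→Baseline = 6+16 = 22 ⇒ 22 weeks.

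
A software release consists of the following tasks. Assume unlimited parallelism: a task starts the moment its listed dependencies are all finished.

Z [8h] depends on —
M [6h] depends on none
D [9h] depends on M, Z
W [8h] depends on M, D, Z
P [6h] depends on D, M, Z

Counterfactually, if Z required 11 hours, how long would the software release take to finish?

The binding path is Z→D→W = 8+9+8 = 25; finish at 25 hours.
Z lies on that path, so at 11 hours the path becomes 28 hours.
The critical path is still Z→D→W; finish is now 28 hours.

28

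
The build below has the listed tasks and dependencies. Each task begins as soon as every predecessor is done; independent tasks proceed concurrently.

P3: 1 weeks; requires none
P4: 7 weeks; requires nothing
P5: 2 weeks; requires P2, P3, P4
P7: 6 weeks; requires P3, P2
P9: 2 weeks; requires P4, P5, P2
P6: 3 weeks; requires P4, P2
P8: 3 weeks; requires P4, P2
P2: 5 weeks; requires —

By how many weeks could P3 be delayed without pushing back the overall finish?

4

Critical path: P2→P7 = 5+6 = 11, so the finish is 11 weeks.
The longest chain containing P3 totals 7 weeks.
So P3 can slip 5 − 1 = 4 weeks.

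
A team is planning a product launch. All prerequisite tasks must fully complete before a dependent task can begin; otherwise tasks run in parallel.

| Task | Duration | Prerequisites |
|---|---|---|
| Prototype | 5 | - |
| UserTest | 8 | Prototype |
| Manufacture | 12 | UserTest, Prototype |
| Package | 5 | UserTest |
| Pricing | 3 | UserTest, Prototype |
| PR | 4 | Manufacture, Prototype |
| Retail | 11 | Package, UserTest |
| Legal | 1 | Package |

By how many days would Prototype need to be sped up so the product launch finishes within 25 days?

Current finish: 29 days; target: 25.
Prototype is on every critical path, so each day cut from Prototype cuts the finish by one (this holds down to a finish of 25).
Need 29 − 25 = 4 days off Prototype → Prototype becomes 1 day, finish becomes 25.

4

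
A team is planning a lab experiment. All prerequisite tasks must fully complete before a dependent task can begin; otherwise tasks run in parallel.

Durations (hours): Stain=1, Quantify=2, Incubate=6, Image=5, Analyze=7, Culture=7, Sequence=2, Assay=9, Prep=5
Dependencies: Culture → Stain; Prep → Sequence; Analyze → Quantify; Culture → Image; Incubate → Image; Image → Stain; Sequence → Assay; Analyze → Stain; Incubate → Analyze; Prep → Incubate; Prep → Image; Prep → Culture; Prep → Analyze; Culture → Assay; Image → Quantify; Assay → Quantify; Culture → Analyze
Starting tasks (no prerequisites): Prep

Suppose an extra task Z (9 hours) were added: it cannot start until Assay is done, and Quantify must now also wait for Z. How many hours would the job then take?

32

Originally the job takes 23 hours.
With Z inserted, Quantify now waits for max(Image, Assay, Analyze, Z).
New critical path: Prep→Culture→Assay→Z→Quantify = 5+7+9+9+2 = 32 ⇒ 32 hours.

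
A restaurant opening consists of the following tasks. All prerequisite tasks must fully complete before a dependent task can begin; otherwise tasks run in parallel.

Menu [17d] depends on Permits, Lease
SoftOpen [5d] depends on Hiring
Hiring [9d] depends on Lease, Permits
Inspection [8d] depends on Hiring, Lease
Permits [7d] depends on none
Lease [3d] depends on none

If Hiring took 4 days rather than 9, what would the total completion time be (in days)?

The binding path is Permits→Hiring→Inspection = 7+9+8 = 24; finish at 24 days.
Hiring lies on that path, so at 4 days the path becomes 19 days.
New critical path: Permits→Menu = 7+17 = 24 ⇒ 24 days.

24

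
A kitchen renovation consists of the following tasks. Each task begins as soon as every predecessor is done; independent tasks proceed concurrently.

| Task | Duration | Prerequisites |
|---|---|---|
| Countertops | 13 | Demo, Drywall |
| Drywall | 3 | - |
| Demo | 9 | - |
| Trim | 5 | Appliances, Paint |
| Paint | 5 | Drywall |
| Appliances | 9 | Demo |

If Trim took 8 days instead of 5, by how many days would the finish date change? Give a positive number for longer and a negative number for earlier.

As given, the longest chain is Demo→Appliances→Trim = 9+9+5 = 23, so the finish is 23 days.
Trim lies on that path, so at 8 days the path becomes 26 days.
That remains the longest chain; total 26 days.
Change in finish: 26 − 23 = +3 days.

3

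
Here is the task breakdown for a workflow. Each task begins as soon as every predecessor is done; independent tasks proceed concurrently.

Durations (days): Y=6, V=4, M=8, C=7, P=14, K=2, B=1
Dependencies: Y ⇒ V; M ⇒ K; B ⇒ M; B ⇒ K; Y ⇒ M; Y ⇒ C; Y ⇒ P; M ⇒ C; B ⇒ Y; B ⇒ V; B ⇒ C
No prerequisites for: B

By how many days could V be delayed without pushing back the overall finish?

11

The longest chain is B→Y→M→C = 1+6+8+7 = 22; overall finish 22 days.
V finishes as early as 11 and must finish by 22.
Slack of V = 18 − 7 = 11 days.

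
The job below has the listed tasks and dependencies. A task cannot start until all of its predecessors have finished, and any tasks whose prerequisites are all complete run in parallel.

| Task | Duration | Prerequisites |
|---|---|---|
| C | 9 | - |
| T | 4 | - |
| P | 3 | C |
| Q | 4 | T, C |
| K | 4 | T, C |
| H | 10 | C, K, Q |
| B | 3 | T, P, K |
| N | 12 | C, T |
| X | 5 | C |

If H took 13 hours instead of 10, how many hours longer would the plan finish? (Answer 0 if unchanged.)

3

The binding path is C→Q→H = 9+4+10 = 23; finish at 23 hours.
H lies on that path, so at 13 hours the path becomes 26 hours.
That remains the longest chain; total 26 hours.
Change in finish: 26 − 23 = +3 hours.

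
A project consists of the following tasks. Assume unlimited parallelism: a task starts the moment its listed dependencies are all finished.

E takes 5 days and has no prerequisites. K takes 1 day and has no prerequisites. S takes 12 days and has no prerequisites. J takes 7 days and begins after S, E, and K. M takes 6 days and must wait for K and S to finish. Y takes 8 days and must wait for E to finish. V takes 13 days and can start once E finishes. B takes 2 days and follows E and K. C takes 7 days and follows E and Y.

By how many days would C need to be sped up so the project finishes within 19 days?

1

Current finish: 20 days; target: 19.
C is on every critical path, so each day cut from C cuts the finish by one (this holds down to a finish of 19).
Need 20 − 19 = 1 day off C → C becomes 6 days, finish becomes 19.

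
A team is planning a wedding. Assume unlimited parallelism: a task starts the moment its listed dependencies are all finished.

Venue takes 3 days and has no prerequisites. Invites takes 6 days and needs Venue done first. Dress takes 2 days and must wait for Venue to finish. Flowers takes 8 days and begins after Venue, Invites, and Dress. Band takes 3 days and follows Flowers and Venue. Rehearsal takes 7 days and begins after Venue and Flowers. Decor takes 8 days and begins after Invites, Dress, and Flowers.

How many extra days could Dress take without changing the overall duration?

4

The longest chain is Venue→Invites→Flowers→Decor = 3+6+8+8 = 25; overall finish 25 days.
Dress finishes as early as 5 and must finish by 9.
Float = 25 − 21 = 4.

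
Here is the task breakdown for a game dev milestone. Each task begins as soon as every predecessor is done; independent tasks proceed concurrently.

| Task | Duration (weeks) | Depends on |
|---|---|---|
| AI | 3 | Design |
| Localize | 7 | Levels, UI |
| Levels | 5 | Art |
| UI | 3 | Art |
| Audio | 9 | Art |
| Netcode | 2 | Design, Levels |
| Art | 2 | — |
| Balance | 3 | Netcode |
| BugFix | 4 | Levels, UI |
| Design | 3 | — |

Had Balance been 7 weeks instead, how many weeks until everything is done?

The binding path is Art→Levels→Localize = 2+5+7 = 14; finish at 14 weeks.
The longest path through Balance is only 12 weeks, so Balance has float 2.
Now Art→Levels→Netcode→Balance = 2+5+2+7 = 16 is longest, so the finish becomes 16 weeks.

16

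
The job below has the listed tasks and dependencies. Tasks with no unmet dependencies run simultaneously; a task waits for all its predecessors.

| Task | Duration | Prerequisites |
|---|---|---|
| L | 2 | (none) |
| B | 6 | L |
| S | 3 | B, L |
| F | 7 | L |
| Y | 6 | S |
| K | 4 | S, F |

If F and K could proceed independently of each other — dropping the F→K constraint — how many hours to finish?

17

Original critical path: L→B→S→Y = 2+6+3+6 = 17 ⇒ 17 hours.
Dropping F→K doesn't change K's earliest start (11); another predecessor still binds.
New critical path: L→B→S→Y = 2+6+3+6 = 17 ⇒ 17 hours.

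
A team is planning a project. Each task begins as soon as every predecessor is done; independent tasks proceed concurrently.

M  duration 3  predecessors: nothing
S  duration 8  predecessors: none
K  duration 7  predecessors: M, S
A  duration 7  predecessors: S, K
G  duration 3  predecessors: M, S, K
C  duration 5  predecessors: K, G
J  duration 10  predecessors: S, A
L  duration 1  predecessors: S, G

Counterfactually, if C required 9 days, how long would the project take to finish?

32

The binding path is S→K→A→J = 8+7+7+10 = 32; finish at 32 days.
C has 9 days of float (longest path through it is 23).
No other chain overtakes it, so the finish is 32 days.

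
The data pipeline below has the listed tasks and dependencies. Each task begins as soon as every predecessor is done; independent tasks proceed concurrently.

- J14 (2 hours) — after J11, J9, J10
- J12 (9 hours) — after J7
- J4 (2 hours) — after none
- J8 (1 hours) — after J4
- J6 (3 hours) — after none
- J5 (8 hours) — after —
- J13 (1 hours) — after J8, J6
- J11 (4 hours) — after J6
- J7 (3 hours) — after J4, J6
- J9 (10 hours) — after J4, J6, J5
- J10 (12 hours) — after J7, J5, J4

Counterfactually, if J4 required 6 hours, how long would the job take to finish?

23

As given, the longest chain is J5→J10→J14 = 8+12+2 = 22, so the finish is 22 hours.
J4 is off the critical path — its longest chain is 19 hours, giving 3 of slack.
New critical path: J4→J7→J10→J14 = 6+3+12+2 = 23 ⇒ 23 hours.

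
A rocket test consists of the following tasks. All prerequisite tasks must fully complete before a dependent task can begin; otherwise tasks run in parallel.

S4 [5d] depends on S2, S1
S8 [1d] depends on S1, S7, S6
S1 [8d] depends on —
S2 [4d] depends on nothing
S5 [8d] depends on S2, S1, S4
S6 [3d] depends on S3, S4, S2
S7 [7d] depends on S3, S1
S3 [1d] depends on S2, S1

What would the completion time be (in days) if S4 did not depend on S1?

Before: longest chain S1→S4→S5 = 8+5+8 = 21, finish 21.
Without S1→S4, S4's earliest start moves from 8 to 4.
After: S1→S3→S7→S8 = 8+1+7+1 = 17 → 17 days.

17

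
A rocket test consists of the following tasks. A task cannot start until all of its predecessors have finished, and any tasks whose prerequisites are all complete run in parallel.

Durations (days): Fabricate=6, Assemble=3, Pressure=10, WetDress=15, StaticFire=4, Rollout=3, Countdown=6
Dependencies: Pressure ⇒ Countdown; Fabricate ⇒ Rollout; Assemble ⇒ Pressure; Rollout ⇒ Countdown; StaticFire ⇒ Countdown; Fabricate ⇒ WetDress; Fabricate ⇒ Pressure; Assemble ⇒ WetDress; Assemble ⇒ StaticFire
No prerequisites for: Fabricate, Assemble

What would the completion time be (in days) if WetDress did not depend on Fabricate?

With the dependency in place, Fabricate→Pressure→Countdown = 6+10+6 = 22 sets the finish at 22 days.
Without Fabricate→WetDress, WetDress's earliest start moves from 6 to 3.
The longest chain is now Fabricate→Pressure→Countdown = 6+10+6 = 22, so the rocket test takes 22 days.

22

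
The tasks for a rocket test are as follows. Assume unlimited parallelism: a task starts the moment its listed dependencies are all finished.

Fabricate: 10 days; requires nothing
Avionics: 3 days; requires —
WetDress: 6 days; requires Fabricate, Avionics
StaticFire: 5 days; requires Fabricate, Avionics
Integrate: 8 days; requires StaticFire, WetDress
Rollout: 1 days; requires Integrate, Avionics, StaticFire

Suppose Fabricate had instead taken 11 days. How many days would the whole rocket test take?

26

As given, the longest chain is Fabricate→WetDress→Integrate→Rollout = 10+6+8+1 = 25, so the finish is 25 days.
Fabricate lies on that path, so at 11 days the path becomes 26 days.
That remains the longest chain; total 26 days.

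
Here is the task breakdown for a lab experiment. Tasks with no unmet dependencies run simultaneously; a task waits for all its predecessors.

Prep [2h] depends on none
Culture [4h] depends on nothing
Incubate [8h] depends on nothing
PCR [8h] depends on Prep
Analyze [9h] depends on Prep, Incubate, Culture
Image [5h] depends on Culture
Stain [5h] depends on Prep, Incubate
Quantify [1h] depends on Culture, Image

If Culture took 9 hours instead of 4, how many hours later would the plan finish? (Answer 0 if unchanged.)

Critical path before the change: Incubate→Analyze = 8+9 = 17 giving 17 hours.
Culture is off the critical path — its longest chain is 13 hours, giving 4 of slack.
The binding chain switches to Culture→Analyze = 9+9 = 18; finish 18 hours.
Change in finish: 18 − 17 = +1 hours.

1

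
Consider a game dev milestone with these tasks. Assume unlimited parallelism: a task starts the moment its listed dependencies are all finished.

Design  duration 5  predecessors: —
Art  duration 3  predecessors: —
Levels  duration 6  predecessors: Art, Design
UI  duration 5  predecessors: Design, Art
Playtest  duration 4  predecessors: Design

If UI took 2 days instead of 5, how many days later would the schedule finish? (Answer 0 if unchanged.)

Actual critical path: Design→Levels = 5+6 = 11 ⇒ 11 days.
UI has 1 day of float (longest path through it is 10).
No other chain overtakes it, so the finish is 11 days.
Change in finish: 11 − 11 = +0 days.

0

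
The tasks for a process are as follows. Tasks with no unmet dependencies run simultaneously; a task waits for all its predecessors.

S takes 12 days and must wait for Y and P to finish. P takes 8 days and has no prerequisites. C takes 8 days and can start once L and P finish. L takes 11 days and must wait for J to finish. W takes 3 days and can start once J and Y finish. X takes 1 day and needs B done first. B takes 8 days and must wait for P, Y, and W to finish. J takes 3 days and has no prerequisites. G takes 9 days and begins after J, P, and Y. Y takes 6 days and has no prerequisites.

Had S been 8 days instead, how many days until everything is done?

As given, the longest chain is J→L→C = 3+11+8 = 22, so the finish is 22 days.
S is off the critical path — its longest chain is 20 days, giving 2 of slack.
No other chain overtakes it, so the finish is 22 days.

22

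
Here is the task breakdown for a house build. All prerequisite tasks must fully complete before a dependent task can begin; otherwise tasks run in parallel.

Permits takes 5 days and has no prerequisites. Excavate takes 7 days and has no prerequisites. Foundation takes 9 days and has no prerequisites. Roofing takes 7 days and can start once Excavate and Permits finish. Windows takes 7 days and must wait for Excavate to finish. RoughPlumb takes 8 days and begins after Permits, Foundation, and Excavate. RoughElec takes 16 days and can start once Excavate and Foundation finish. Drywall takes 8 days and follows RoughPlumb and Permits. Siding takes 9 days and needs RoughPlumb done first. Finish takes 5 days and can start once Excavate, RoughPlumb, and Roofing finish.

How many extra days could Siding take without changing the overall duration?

Foundation→RoughPlumb→Siding = 9+8+9 = 26 sets the makespan at 26 days.
The longest chain containing Siding totals 26 days.
Float = 26 − 26 = 0.

0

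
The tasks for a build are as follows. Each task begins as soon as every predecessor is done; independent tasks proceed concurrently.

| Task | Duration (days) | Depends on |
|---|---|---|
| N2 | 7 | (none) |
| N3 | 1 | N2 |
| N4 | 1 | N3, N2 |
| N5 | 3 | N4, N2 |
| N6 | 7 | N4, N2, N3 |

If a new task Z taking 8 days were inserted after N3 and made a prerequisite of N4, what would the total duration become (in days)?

24

Originally the schedule takes 16 days.
With Z inserted, N4 now waits for max(N3, N2, Z).
New critical path: N2→N3→Z→N4→N6 = 7+1+8+1+7 = 24 ⇒ 24 days.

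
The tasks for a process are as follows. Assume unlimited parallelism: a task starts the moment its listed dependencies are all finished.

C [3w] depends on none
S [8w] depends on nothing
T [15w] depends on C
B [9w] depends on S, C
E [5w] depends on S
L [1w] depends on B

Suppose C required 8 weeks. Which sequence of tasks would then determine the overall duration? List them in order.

C, T

Actual critical path: C→T = 3+15 = 18 ⇒ 18 weeks.
Since C is critical, the +5 change carries straight to that chain (now 23 weeks).
That remains the longest chain; total 23 weeks.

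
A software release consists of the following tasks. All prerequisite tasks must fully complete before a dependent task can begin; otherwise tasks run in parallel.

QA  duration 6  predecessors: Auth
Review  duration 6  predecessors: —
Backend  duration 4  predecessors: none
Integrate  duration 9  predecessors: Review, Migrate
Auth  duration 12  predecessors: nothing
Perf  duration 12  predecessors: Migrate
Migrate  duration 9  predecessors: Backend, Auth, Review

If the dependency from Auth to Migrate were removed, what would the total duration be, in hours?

27

Original critical path: Auth→Migrate→Perf = 12+9+12 = 33 ⇒ 33 hours.
Without Auth→Migrate, Migrate's earliest start moves from 12 to 6.
The longest chain is now Review→Migrate→Perf = 6+9+12 = 27, so the project takes 27 hours.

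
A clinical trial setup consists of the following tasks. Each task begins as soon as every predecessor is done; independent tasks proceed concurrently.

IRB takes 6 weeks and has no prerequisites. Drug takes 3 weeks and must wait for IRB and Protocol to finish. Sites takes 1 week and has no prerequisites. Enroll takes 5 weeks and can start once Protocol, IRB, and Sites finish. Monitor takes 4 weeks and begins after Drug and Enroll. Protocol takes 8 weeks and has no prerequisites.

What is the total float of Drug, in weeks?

The longest chain is Protocol→Enroll→Monitor = 8+5+4 = 17; overall finish 17 weeks.
Longest path through Drug: 15 weeks (earliest finish 11, latest finish 13).
Slack of Drug = 10 − 8 = 2 weeks.

2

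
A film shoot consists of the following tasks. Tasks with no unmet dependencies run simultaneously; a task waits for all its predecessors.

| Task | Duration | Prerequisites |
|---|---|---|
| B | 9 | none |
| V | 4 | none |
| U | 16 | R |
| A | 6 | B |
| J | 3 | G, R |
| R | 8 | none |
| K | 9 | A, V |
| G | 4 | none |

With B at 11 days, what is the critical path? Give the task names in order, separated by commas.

B, A, K

Baseline: B→A→K = 9+6+9 = 24 → 24 days.
Since B is critical, the +2 change carries straight to that chain (now 26 days).
The critical path is still B→A→K; finish is now 26 days.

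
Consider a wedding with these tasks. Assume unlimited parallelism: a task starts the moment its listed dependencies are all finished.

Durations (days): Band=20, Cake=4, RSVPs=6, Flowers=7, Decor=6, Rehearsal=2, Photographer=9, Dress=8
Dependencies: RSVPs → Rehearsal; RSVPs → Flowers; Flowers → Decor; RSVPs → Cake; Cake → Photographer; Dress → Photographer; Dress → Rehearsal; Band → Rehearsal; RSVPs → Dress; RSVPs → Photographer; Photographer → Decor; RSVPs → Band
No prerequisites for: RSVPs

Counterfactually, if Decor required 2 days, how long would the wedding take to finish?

28

As given, the longest chain is RSVPs→Dress→Photographer→Decor = 6+8+9+6 = 29, so the finish is 29 days.
Decor lies on that path, so at 2 days the path becomes 25 days.
Now RSVPs→Band→Rehearsal = 6+20+2 = 28 is longest, so the finish becomes 28 days.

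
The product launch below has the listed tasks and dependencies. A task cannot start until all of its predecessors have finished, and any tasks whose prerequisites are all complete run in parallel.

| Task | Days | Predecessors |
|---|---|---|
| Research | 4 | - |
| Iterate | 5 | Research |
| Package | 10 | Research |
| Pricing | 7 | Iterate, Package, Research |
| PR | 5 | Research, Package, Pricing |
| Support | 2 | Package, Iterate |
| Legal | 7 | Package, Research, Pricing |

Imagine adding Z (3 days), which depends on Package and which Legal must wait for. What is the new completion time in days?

Originally the project takes 28 days.
With Z inserted, Legal now waits for max(Package, Research, Pricing, Z).
New critical path: Research→Package→Pricing→Legal = 4+10+7+7 = 28 ⇒ 28 days.

28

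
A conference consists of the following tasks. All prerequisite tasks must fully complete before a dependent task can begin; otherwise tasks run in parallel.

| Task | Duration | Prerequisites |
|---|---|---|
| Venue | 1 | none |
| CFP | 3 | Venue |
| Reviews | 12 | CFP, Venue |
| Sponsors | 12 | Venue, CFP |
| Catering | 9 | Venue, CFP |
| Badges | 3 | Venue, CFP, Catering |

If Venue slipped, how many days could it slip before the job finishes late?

The longest chain is Venue→CFP→Reviews = 1+3+12 = 16; overall finish 16 days.
Venue finishes as early as 1 and must finish by 1.
Float = 16 − 16 = 0.

0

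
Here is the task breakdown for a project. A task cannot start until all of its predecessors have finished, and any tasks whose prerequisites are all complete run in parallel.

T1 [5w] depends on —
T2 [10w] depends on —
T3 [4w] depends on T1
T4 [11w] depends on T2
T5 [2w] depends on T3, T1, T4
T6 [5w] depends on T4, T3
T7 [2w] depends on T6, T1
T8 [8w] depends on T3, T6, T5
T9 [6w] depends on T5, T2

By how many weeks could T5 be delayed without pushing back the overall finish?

The longest chain is T2→T4→T6→T8 = 10+11+5+8 = 34; overall finish 34 weeks.
Longest path through T5: 31 weeks (earliest finish 23, latest finish 26).
Slack of T5 = 24 − 21 = 3 weeks.

3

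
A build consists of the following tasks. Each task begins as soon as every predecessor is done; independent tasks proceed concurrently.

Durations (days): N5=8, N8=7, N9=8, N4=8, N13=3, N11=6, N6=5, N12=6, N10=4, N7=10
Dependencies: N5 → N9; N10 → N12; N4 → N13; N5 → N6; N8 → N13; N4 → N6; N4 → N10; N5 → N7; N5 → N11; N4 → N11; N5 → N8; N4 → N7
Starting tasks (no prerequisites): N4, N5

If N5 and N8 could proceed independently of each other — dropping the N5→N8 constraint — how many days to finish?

18

With the dependency in place, N4→N7 = 8+10 = 18 sets the finish at 18 days.
Without N5→N8, N8's earliest start moves from 8 to 0.
The longest chain is now N4→N7 = 8+10 = 18, so the project takes 18 days.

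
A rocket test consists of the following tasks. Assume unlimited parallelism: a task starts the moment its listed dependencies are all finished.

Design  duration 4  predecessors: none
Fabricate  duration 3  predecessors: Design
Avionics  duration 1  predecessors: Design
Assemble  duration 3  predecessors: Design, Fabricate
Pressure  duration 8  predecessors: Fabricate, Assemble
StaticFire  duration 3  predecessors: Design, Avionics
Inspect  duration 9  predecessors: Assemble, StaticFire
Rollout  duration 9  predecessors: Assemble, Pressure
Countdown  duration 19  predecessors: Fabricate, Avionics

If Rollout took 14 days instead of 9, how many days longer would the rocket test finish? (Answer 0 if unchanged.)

Critical path before the change: Design→Fabricate→Assemble→Pressure→Rollout = 4+3+3+8+9 = 27 giving 27 days.
Since Rollout is critical, the +5 change carries straight to that chain (now 32 days).
No other chain overtakes it, so the finish is 32 days.
Change in finish: 32 − 27 = +5 days.

5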